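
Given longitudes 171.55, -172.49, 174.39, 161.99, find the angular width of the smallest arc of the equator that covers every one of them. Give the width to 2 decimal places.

25.52°

Sort the longitudes: -172.49°, +161.99°, +171.55°, +174.39°.
Eastward gaps between consecutive values (wrapping around): 334.48°, 9.56°, 2.84°, 13.12°.
Largest gap = 334.48° ⇒ minimal covering band is its complement: 360° − 334.48° = 25.52°.
Band runs from +161.99° eastward to -172.49°, crossing the antimeridian.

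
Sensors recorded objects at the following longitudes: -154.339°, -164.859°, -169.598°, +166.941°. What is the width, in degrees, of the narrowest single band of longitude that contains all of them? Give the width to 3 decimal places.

Sort the longitudes: -169.598°, -164.859°, -154.339°, +166.941°.
Eastward gaps between consecutive values (wrapping around): 4.739°, 10.520°, 321.280°, 23.461°.
Largest gap = 321.280° ⇒ minimal covering band is its complement: 360° − 321.280° = 38.720°.
Band runs from +166.941° eastward to -154.339°, crossing the antimeridian.

38.720°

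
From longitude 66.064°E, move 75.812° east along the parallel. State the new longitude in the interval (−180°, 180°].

141.876°E

Start at +66.064°; shift +75.812° → +141.876°.
+141.876° already lies in (−180°, 180°].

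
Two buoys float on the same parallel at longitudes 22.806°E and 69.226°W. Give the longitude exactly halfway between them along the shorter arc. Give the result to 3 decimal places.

23.210°W

Signed shortest Δλ from +22.806° to -69.226° is -92.032°.
Midpoint longitude = +22.806° + (-92.032°)/2 = +22.806° − 46.016° = -23.210°.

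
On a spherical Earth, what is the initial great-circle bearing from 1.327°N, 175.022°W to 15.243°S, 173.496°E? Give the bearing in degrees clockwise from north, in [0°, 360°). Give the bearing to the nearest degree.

Δλ = 173.496 − -175.022 = 348.518°; wrapped into (−180°, 180°]: -11.482°.
θ = atan2( sin Δλ · cos φ₂ , cos φ₁ · sin φ₂ − sin φ₁ · cos φ₂ · cos Δλ )
  = atan2(-0.19206, -0.28474) = -146.000° → normalised to [0°, 360°): 214.000°.

214°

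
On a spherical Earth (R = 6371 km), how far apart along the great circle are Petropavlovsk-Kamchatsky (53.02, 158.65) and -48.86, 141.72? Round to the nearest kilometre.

Δλ = 141.72 − 158.65 = -16.93°.
Δφ = -48.86 − 53.02 = -101.88°.
a = sin²(Δφ/2) + cos φ₁ · cos φ₂ · sin²(Δλ/2) = 0.611507.
c = 2·atan2(√a, √(1−a)) = 1.79570 rad → d = 6371·c ≈ 11440.41 km.

11440 km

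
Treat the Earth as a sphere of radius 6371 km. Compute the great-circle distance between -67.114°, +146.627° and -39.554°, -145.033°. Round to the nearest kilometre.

5091 km

Δλ = -145.033 − 146.627 = -291.660°; wrapped into (−180°, 180°]: 68.340°.
Δφ = -39.554 − -67.114 = 27.560°.
a = sin²(Δφ/2) + cos φ₁ · cos φ₂ · sin²(Δλ/2) = 0.151325.
c = 2·atan2(√a, √(1−a)) = 0.79910 rad → d = 6371·c ≈ 5091.08 km.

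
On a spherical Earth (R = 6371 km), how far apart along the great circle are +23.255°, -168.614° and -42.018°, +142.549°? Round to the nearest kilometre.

8822 km

Δλ = 142.549 − -168.614 = 311.163°; wrapped into (−180°, 180°]: -48.837°.
Δφ = -42.018 − 23.255 = -65.273°.
a = sin²(Δφ/2) + cos φ₁ · cos φ₂ · sin²(Δλ/2) = 0.407504.
c = 2·atan2(√a, √(1−a)) = 1.38473 rad → d = 6371·c ≈ 8822.13 km.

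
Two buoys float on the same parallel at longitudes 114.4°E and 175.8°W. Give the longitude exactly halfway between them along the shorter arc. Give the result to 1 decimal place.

149.3°E

Signed shortest Δλ from +114.4° to -175.8° is +69.8°.
Midpoint longitude = +114.4° + (+69.8°)/2 = +114.4° + 34.9° = +149.3°.
(The naïve average (+114.4 + -175.8)/2 = -30.7° is on the wrong side of the globe.)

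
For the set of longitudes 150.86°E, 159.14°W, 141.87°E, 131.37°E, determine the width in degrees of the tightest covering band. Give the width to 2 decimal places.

69.49°

Sort the longitudes: -159.14°, +131.37°, +141.87°, +150.86°.
Eastward gaps between consecutive values (wrapping around): 290.51°, 10.50°, 8.99°, 50.00°.
Largest gap = 290.51° ⇒ minimal covering band is its complement: 360° − 290.51° = 69.49°.
Band runs from +131.37° eastward to -159.14°, crossing the antimeridian.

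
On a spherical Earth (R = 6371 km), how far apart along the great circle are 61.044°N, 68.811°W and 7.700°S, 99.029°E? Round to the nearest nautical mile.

Δλ = 99.029 − -68.811 = 167.840°.
Δφ = -7.700 − 61.044 = -68.744°.
a = sin²(Δφ/2) + cos φ₁ · cos φ₂ · sin²(Δλ/2) = 0.793122.
c = 2·atan2(√a, √(1−a)) = 2.19721 rad → d = 6371·c ≈ 13998.44 km ≈ 7558.55 nmi.

7559 nmi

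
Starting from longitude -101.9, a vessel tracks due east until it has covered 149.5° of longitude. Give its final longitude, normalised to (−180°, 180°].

+47.6°

Start at -101.9°; shift +149.5° → +47.6°.
+47.6° already lies in (−180°, 180°].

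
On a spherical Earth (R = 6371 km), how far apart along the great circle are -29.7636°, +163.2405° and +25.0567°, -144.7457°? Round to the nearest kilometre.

Δλ = -144.7457 − 163.2405 = -307.9862°; wrapped into (−180°, 180°]: 52.0138°.
Δφ = 25.0567 − -29.7636 = 54.8203°.
a = sin²(Δφ/2) + cos φ₁ · cos φ₂ · sin²(Δλ/2) = 0.363122.
c = 2·atan2(√a, √(1−a)) = 1.29350 rad → d = 6371·c ≈ 8240.89 km.

8241 km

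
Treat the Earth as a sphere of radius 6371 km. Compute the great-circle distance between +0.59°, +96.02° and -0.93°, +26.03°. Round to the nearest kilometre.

Δλ = 26.03 − 96.02 = -69.99°.
Δφ = -0.93 − 0.59 = -1.52°.
a = sin²(Δφ/2) + cos φ₁ · cos φ₂ · sin²(Δλ/2) = 0.329023.
c = 2·atan2(√a, √(1−a)) = 1.22180 rad → d = 6371·c ≈ 7784.09 km.

7784 km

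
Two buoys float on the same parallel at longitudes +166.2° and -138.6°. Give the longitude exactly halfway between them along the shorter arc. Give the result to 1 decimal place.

-166.2°

Signed shortest Δλ from +166.2° to -138.6° is +55.2°.
Midpoint longitude = +166.2° + (+55.2°)/2 = +166.2° + 27.6° = +193.8°.
Normalise into (−180°, 180°]: -166.2°.
(The naïve average (+166.2 + -138.6)/2 = 13.8° is on the wrong side of the globe.)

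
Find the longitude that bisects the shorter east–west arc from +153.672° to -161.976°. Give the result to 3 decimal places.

+175.848°

Signed shortest Δλ from +153.672° to -161.976° is +44.352°.
Midpoint longitude = +153.672° + (+44.352°)/2 = +153.672° + 22.176° = +175.848°.
(The naïve average (+153.672 + -161.976)/2 = -4.152° is on the wrong side of the globe.)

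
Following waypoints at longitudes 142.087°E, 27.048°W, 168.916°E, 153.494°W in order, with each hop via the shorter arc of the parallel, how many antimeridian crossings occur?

Leg 1: +142.087° → -27.048°, shortest Δλ = -169.135° (west) — does not cross 180°.
Leg 2: -27.048° → +168.916°, shortest Δλ = -164.036° (west) — crosses 180°.
Leg 3: +168.916° → -153.494°, shortest Δλ = 37.59° (east) — crosses 180°.
Total crossings: 2.

2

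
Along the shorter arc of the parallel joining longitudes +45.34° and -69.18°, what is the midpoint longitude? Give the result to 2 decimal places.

-11.92°

Signed shortest Δλ from +45.34° to -69.18° is -114.52°.
Midpoint longitude = +45.34° + (-114.52°)/2 = +45.34° − 57.26° = -11.92°.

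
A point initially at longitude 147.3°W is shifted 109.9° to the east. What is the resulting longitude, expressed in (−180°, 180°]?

37.4°W

Start at -147.3°; shift +109.9° → -37.4°.
-37.4° already lies in (−180°, 180°].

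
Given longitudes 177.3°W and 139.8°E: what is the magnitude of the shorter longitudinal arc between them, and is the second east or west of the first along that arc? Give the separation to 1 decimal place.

Raw difference: 139.8 − -177.3 = 317.1°.
Normalise into (−180°, 180°]: 317.1° − 360° = -42.9°.
Negative ⇒ the second point lies to the west; separation 42.9°.

42.9° west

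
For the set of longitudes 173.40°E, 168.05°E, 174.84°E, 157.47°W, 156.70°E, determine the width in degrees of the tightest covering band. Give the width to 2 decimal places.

45.83°

Sort the longitudes: -157.47°, +156.70°, +168.05°, +173.40°, +174.84°.
Eastward gaps between consecutive values (wrapping around): 314.17°, 11.35°, 5.35°, 1.44°, 27.69°.
Largest gap = 314.17° ⇒ minimal covering band is its complement: 360° − 314.17° = 45.83°.
Band runs from +156.70° eastward to -157.47°, crossing the antimeridian.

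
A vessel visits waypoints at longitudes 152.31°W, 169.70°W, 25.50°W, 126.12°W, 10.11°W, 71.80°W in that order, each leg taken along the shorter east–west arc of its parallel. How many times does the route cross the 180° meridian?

0

Leg 1: -152.31° → -169.70°, shortest Δλ = -17.39° (west) — does not cross 180°.
Leg 2: -169.70° → -25.50°, shortest Δλ = 144.2° (east) — does not cross 180°.
Leg 3: -25.50° → -126.12°, shortest Δλ = -100.62° (west) — does not cross 180°.
Leg 4: -126.12° → -10.11°, shortest Δλ = 116.01° (east) — does not cross 180°.
Leg 5: -10.11° → -71.80°, shortest Δλ = -61.69° (west) — does not cross 180°.
Total crossings: 0.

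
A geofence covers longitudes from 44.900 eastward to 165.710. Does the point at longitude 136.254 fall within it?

Band width going east from +44.900° to +165.710°: ((165.710 − 44.900) mod 360) = 120.810°.
Offset of +136.254° east of the west edge: ((136.254 − 44.900) mod 360) = 91.354°.
91.354° ≤ 120.810° ⇒ inside.

Yes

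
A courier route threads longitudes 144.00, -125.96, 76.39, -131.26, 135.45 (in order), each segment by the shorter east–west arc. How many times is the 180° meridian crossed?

4

Leg 1: +144.00° → -125.96°, shortest Δλ = 90.04° (east) — crosses 180°.
Leg 2: -125.96° → +76.39°, shortest Δλ = -157.65° (west) — crosses 180°.
Leg 3: +76.39° → -131.26°, shortest Δλ = 152.35° (east) — crosses 180°.
Leg 4: -131.26° → +135.45°, shortest Δλ = -93.29° (west) — crosses 180°.
Total crossings: 4.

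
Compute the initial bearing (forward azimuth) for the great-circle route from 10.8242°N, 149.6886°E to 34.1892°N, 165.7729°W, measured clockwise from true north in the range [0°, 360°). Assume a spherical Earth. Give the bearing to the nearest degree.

Δλ = -165.7729 − 149.6886 = -315.4615°; wrapped into (−180°, 180°]: 44.5385°.
θ = atan2( sin Δλ · cos φ₂ , cos φ₁ · sin φ₂ − sin φ₁ · cos φ₂ · cos Δλ )
  = atan2(0.58018, 0.44120) = 52.748° → normalised to [0°, 360°): 52.748°.

53°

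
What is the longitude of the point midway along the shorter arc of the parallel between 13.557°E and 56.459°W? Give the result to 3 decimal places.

21.451°W

Signed shortest Δλ from +13.557° to -56.459° is -70.016°.
Midpoint longitude = +13.557° + (-70.016°)/2 = +13.557° − 35.008° = -21.451°.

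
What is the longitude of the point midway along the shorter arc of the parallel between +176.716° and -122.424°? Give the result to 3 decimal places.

-152.854°

Signed shortest Δλ from +176.716° to -122.424° is +60.860°.
Midpoint longitude = +176.716° + (+60.860°)/2 = +176.716° + 30.430° = +207.146°.
Normalise into (−180°, 180°]: -152.854°.
(The naïve average (+176.716 + -122.424)/2 = 27.146° is on the wrong side of the globe.)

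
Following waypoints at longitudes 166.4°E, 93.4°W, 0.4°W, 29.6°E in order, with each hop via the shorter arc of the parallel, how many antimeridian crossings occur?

Leg 1: +166.4° → -93.4°, shortest Δλ = 100.2° (east) — crosses 180°.
Leg 2: -93.4° → -0.4°, shortest Δλ = 93.0° (east) — does not cross 180°.
Leg 3: -0.4° → +29.6°, shortest Δλ = 30.0° (east) — does not cross 180°.
Total crossings: 1.

1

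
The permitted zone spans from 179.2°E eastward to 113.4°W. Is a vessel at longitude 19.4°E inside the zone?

Band width going east from +179.2° to -113.4°: ((-113.4 − 179.2) mod 360) = 67.4°.
Offset of +19.4° east of the west edge: ((19.4 − 179.2) mod 360) = 200.2°.
200.2° > 67.4° ⇒ outside.

No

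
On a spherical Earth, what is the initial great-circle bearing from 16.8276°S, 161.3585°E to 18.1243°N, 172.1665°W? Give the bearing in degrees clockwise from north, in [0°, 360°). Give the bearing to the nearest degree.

Δλ = -172.1665 − 161.3585 = -333.5250°; wrapped into (−180°, 180°]: 26.4750°.
θ = atan2( sin Δλ · cos φ₂ , cos φ₁ · sin φ₂ − sin φ₁ · cos φ₂ · cos Δλ )
  = atan2(0.42369, 0.54404) = 37.911° → normalised to [0°, 360°): 37.911°.

38°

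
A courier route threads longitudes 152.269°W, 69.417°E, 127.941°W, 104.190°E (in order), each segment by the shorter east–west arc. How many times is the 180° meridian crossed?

3

Leg 1: -152.269° → +69.417°, shortest Δλ = -138.314° (west) — crosses 180°.
Leg 2: +69.417° → -127.941°, shortest Δλ = 162.642° (east) — crosses 180°.
Leg 3: -127.941° → +104.190°, shortest Δλ = -127.869° (west) — crosses 180°.
Total crossings: 3.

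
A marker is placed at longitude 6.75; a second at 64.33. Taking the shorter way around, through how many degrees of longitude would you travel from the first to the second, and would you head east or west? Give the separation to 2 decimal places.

Raw difference: 64.33 − 6.75 = 57.58°.
Normalise into (−180°, 180°]: 57.58° stays 57.58°.
Positive ⇒ the second point lies to the east; separation 57.58°.

57.58° east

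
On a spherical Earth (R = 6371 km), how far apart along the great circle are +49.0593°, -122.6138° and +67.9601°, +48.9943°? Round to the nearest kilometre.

6984 km

Δλ = 48.9943 − -122.6138 = 171.6081°.
Δφ = 67.9601 − 49.0593 = 18.9008°.
a = sin²(Δφ/2) + cos φ₁ · cos φ₂ · sin²(Δλ/2) = 0.271538.
c = 2·atan2(√a, √(1−a)) = 1.09626 rad → d = 6371·c ≈ 6984.28 km.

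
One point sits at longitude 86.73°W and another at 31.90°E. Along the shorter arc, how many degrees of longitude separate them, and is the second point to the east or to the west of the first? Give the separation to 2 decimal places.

118.63° east

Raw difference: 31.90 − -86.73 = 118.63°.
Normalise into (−180°, 180°]: 118.63° stays 118.63°.
Positive ⇒ the second point lies to the east; separation 118.63°.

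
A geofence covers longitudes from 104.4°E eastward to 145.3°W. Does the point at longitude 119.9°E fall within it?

Yes

Band width going east from +104.4° to -145.3°: ((-145.3 − 104.4) mod 360) = 110.3°.
Offset of +119.9° east of the west edge: ((119.9 − 104.4) mod 360) = 15.5°.
15.5° ≤ 110.3° ⇒ inside.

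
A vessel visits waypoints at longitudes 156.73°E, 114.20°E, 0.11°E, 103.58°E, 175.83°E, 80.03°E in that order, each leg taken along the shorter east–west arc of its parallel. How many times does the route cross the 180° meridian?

Leg 1: +156.73° → +114.20°, shortest Δλ = -42.53° (west) — does not cross 180°.
Leg 2: +114.20° → +0.11°, shortest Δλ = -114.09° (west) — does not cross 180°.
Leg 3: +0.11° → +103.58°, shortest Δλ = 103.47° (east) — does not cross 180°.
Leg 4: +103.58° → +175.83°, shortest Δλ = 72.25° (east) — does not cross 180°.
Leg 5: +175.83° → +80.03°, shortest Δλ = -95.8° (west) — does not cross 180°.
Total crossings: 0.

0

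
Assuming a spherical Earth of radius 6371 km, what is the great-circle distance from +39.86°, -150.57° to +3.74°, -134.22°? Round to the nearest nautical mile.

Δλ = -134.22 − -150.57 = 16.35°.
Δφ = 3.74 − 39.86 = -36.12°.
a = sin²(Δφ/2) + cos φ₁ · cos φ₂ · sin²(Δλ/2) = 0.111596.
c = 2·atan2(√a, √(1−a)) = 0.68122 rad → d = 6371·c ≈ 4340.02 km ≈ 2343.42 nmi.

2343 nmi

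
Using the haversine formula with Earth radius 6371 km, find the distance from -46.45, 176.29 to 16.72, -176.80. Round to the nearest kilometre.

7058 km

Δλ = -176.80 − 176.29 = -353.09°; wrapped into (−180°, 180°]: 6.91°.
Δφ = 16.72 − -46.45 = 63.17°.
a = sin²(Δφ/2) + cos φ₁ · cos φ₂ · sin²(Δλ/2) = 0.276724.
c = 2·atan2(√a, √(1−a)) = 1.10789 rad → d = 6371·c ≈ 7058.36 km.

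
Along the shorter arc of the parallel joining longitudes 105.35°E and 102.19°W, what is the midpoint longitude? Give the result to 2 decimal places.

Signed shortest Δλ from +105.35° to -102.19° is +152.46°.
Midpoint longitude = +105.35° + (+152.46°)/2 = +105.35° + 76.23° = +181.58°.
Normalise into (−180°, 180°]: -178.42°.
(The naïve average (+105.35 + -102.19)/2 = 1.58° is on the wrong side of the globe.)

178.42°W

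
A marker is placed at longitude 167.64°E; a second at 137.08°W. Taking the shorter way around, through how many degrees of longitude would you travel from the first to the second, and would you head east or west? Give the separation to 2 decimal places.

Raw difference: -137.08 − 167.64 = -304.72°.
Normalise into (−180°, 180°]: -304.72° + 360° = 55.28°.
Positive ⇒ the second point lies to the east; separation 55.28°.

55.28° east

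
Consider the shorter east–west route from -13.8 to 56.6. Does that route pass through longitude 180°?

Signed shortest Δλ = ((56.6 − -13.8 + 180) mod 360) − 180 = 70.4°.
Going east by 70.4° from -13.8° reaches +56.6° without touching 180°.

No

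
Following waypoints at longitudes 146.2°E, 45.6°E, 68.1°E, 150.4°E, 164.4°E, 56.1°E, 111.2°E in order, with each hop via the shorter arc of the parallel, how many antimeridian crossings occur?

Leg 1: +146.2° → +45.6°, shortest Δλ = -100.6° (west) — does not cross 180°.
Leg 2: +45.6° → +68.1°, shortest Δλ = 22.5° (east) — does not cross 180°.
Leg 3: +68.1° → +150.4°, shortest Δλ = 82.3° (east) — does not cross 180°.
Leg 4: +150.4° → +164.4°, shortest Δλ = 14.0° (east) — does not cross 180°.
Leg 5: +164.4° → +56.1°, shortest Δλ = -108.3° (west) — does not cross 180°.
Leg 6: +56.1° → +111.2°, shortest Δλ = 55.1° (east) — does not cross 180°.
Total crossings: 0.

0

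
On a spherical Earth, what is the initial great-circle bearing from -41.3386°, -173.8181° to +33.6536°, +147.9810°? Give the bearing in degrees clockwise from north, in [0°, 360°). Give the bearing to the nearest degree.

329°

Δλ = 147.9810 − -173.8181 = 321.7991°; wrapped into (−180°, 180°]: -38.2009°.
θ = atan2( sin Δλ · cos φ₂ , cos φ₁ · sin φ₂ − sin φ₁ · cos φ₂ · cos Δλ )
  = atan2(-0.51478, 0.84815) = -31.255° → normalised to [0°, 360°): 328.745°.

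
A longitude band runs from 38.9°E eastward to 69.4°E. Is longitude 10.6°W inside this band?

No

Band width going east from +38.9° to +69.4°: ((69.4 − 38.9) mod 360) = 30.5°.
Offset of -10.6° east of the west edge: ((-10.6 − 38.9) mod 360) = 310.5°.
310.5° > 30.5° ⇒ outside.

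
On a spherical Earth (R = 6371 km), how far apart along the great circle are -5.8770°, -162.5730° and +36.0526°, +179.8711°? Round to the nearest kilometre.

Δλ = 179.8711 − -162.5730 = 342.4441°; wrapped into (−180°, 180°]: -17.5559°.
Δφ = 36.0526 − -5.8770 = 41.9296°.
a = sin²(Δφ/2) + cos φ₁ · cos φ₂ · sin²(Δλ/2) = 0.146746.
c = 2·atan2(√a, √(1−a)) = 0.78624 rad → d = 6371·c ≈ 5009.16 km.

5009 km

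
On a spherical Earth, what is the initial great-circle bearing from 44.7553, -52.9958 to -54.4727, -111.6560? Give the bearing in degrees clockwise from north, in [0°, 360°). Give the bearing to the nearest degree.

Δλ = -111.6560 − -52.9958 = -58.6602°.
θ = atan2( sin Δλ · cos φ₂ , cos φ₁ · sin φ₂ − sin φ₁ · cos φ₂ · cos Δλ )
  = atan2(-0.49631, -0.79072) = -147.885° → normalised to [0°, 360°): 212.115°.

212°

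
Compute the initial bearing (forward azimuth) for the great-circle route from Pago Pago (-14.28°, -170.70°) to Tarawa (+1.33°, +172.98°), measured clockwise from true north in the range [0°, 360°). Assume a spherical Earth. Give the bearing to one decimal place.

312.7°

Δλ = 172.98 − -170.70 = 343.68°; wrapped into (−180°, 180°]: -16.32°.
θ = atan2( sin Δλ · cos φ₂ , cos φ₁ · sin φ₂ − sin φ₁ · cos φ₂ · cos Δλ )
  = atan2(-0.28093, 0.25915) = -47.309° → normalised to [0°, 360°): 312.691°.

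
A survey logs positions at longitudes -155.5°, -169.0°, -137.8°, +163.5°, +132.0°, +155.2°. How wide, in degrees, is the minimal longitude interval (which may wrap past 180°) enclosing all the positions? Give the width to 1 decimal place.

Sort the longitudes: -169.0°, -155.5°, -137.8°, +132.0°, +155.2°, +163.5°.
Eastward gaps between consecutive values (wrapping around): 13.5°, 17.7°, 269.8°, 23.2°, 8.3°, 27.5°.
Largest gap = 269.8° ⇒ minimal covering band is its complement: 360° − 269.8° = 90.2°.
Band runs from +132.0° eastward to -137.8°, crossing the antimeridian.

90.2°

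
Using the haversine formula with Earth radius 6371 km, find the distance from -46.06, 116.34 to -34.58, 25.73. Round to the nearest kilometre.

Δλ = 25.73 − 116.34 = -90.61°.
Δφ = -34.58 − -46.06 = 11.48°.
a = sin²(Δφ/2) + cos φ₁ · cos φ₂ · sin²(Δλ/2) = 0.298702.
c = 2·atan2(√a, √(1−a)) = 1.15645 rad → d = 6371·c ≈ 7367.71 km.

7368 km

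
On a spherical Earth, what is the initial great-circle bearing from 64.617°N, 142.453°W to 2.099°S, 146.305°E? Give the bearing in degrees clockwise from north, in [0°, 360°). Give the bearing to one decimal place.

Δλ = 146.305 − -142.453 = 288.758°; wrapped into (−180°, 180°]: -71.242°.
θ = atan2( sin Δλ · cos φ₂ , cos φ₁ · sin φ₂ − sin φ₁ · cos φ₂ · cos Δλ )
  = atan2(-0.94625, -0.30603) = -107.922° → normalised to [0°, 360°): 252.078°.

252.1°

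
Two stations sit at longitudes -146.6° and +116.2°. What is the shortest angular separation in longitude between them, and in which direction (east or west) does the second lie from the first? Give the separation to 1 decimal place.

Raw difference: 116.2 − -146.6 = 262.8°.
Normalise into (−180°, 180°]: 262.8° − 360° = -97.2°.
Negative ⇒ the second point lies to the west; separation 97.2°.

97.2° west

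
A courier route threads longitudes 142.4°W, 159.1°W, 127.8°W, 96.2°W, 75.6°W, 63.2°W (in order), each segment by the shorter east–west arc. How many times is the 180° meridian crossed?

Leg 1: -142.4° → -159.1°, shortest Δλ = -16.7° (west) — does not cross 180°.
Leg 2: -159.1° → -127.8°, shortest Δλ = 31.3° (east) — does not cross 180°.
Leg 3: -127.8° → -96.2°, shortest Δλ = 31.6° (east) — does not cross 180°.
Leg 4: -96.2° → -75.6°, shortest Δλ = 20.6° (east) — does not cross 180°.
Leg 5: -75.6° → -63.2°, shortest Δλ = 12.4° (east) — does not cross 180°.
Total crossings: 0.

0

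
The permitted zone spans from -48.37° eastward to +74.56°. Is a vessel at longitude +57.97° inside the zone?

Band width going east from -48.37° to +74.56°: ((74.56 − -48.37) mod 360) = 122.93°.
Offset of +57.97° east of the west edge: ((57.97 − -48.37) mod 360) = 106.34°.
106.34° ≤ 122.93° ⇒ inside.

Yes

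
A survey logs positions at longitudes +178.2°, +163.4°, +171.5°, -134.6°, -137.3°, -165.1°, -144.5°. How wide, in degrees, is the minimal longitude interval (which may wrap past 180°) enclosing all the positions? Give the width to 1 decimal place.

62.0°

Sort the longitudes: -165.1°, -144.5°, -137.3°, -134.6°, +163.4°, +171.5°, +178.2°.
Eastward gaps between consecutive values (wrapping around): 20.6°, 7.2°, 2.7°, 298.0°, 8.1°, 6.7°, 16.7°.
Largest gap = 298.0° ⇒ minimal covering band is its complement: 360° − 298.0° = 62.0°.
Band runs from +163.4° eastward to -134.6°, crossing the antimeridian.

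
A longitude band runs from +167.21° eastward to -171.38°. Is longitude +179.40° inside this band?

Band width going east from +167.21° to -171.38°: ((-171.38 − 167.21) mod 360) = 21.41°.
Offset of +179.40° east of the west edge: ((179.40 − 167.21) mod 360) = 12.19°.
12.19° ≤ 21.41° ⇒ inside.

Yes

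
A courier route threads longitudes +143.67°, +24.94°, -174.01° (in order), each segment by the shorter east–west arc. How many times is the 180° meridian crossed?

Leg 1: +143.67° → +24.94°, shortest Δλ = -118.73° (west) — does not cross 180°.
Leg 2: +24.94° → -174.01°, shortest Δλ = 161.05° (east) — crosses 180°.
Total crossings: 1.

1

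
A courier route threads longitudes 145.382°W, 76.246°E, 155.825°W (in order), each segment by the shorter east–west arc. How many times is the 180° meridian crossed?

Leg 1: -145.382° → +76.246°, shortest Δλ = -138.372° (west) — crosses 180°.
Leg 2: +76.246° → -155.825°, shortest Δλ = 127.929° (east) — crosses 180°.
Total crossings: 2.

2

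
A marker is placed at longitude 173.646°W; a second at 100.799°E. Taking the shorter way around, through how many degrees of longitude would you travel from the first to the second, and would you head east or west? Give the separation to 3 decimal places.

85.555° west

Raw difference: 100.799 − -173.646 = 274.445°.
Normalise into (−180°, 180°]: 274.445° − 360° = -85.555°.
Negative ⇒ the second point lies to the west; separation 85.555°.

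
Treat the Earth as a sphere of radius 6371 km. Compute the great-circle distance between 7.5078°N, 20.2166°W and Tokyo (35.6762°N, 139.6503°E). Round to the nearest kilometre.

Δλ = 139.6503 − -20.2166 = 159.8669°.
Δφ = 35.6762 − 7.5078 = 28.1684°.
a = sin²(Δφ/2) + cos φ₁ · cos φ₂ · sin²(Δλ/2) = 0.839974.
c = 2·atan2(√a, √(1−a)) = 2.31849 rad → d = 6371·c ≈ 14771.09 km.

14771 km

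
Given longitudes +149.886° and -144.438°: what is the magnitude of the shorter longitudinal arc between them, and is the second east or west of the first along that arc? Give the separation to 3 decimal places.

Raw difference: -144.438 − 149.886 = -294.324°.
Normalise into (−180°, 180°]: -294.324° + 360° = 65.676°.
Positive ⇒ the second point lies to the east; separation 65.676°.

65.676° east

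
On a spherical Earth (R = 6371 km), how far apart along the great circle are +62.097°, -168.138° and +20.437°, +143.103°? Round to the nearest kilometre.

Δλ = 143.103 − -168.138 = 311.241°; wrapped into (−180°, 180°]: -48.759°.
Δφ = 20.437 − 62.097 = -41.660°.
a = sin²(Δφ/2) + cos φ₁ · cos φ₂ · sin²(Δλ/2) = 0.201167.
c = 2·atan2(√a, √(1−a)) = 0.93021 rad → d = 6371·c ≈ 5926.36 km.

5926 km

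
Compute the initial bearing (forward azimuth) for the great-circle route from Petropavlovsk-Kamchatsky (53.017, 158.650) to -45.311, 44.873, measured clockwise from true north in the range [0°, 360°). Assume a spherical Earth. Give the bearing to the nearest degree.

253°

Δλ = 44.873 − 158.650 = -113.777°.
θ = atan2( sin Δλ · cos φ₂ , cos φ₁ · sin φ₂ − sin φ₁ · cos φ₂ · cos Δλ )
  = atan2(-0.64357, -0.20119) = -107.360° → normalised to [0°, 360°): 252.640°.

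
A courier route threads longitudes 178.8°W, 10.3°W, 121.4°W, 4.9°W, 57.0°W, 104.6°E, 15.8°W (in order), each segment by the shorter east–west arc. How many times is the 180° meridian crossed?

0

Leg 1: -178.8° → -10.3°, shortest Δλ = 168.5° (east) — does not cross 180°.
Leg 2: -10.3° → -121.4°, shortest Δλ = -111.1° (west) — does not cross 180°.
Leg 3: -121.4° → -4.9°, shortest Δλ = 116.5° (east) — does not cross 180°.
Leg 4: -4.9° → -57.0°, shortest Δλ = -52.1° (west) — does not cross 180°.
Leg 5: -57.0° → +104.6°, shortest Δλ = 161.6° (east) — does not cross 180°.
Leg 6: +104.6° → -15.8°, shortest Δλ = -120.4° (west) — does not cross 180°.
Total crossings: 0.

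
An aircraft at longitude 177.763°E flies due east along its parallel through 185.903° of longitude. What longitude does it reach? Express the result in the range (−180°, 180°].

Start at +177.763°; shift +185.903° → +363.666°.
+363.666° lies outside (−180°, 180°]; subtract 360° → +3.666°.

3.666°E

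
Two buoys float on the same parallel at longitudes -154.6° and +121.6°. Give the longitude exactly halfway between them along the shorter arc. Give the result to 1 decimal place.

+163.5°

Signed shortest Δλ from -154.6° to +121.6° is -83.8°.
Midpoint longitude = -154.6° + (-83.8°)/2 = -154.6° − 41.9° = -196.5°.
Normalise into (−180°, 180°]: +163.5°.
(The naïve average (-154.6 + +121.6)/2 = -16.5° is on the wrong side of the globe.)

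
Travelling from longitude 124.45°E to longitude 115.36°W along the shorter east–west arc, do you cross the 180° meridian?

Naïve |-115.36 − 124.45| = 239.81° > 180°, so the shorter arc goes the other way round — across 180°.
Signed shortest Δλ = ((-115.36 − 124.45 + 180) mod 360) − 180 = 120.19°.
Going east by 120.19° from +124.45° passes through 180° before reaching -115.36°.

Yes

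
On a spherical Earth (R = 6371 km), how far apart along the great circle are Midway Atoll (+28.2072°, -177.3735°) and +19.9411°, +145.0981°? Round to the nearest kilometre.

3903 km

Δλ = 145.0981 − -177.3735 = 322.4716°; wrapped into (−180°, 180°]: -37.5284°.
Δφ = 19.9411 − 28.2072 = -8.2661°.
a = sin²(Δφ/2) + cos φ₁ · cos φ₂ · sin²(Δλ/2) = 0.090913.
c = 2·atan2(√a, √(1−a)) = 0.61257 rad → d = 6371·c ≈ 3902.68 km.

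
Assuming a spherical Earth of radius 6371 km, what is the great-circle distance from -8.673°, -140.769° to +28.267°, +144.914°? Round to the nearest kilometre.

8958 km

Δλ = 144.914 − -140.769 = 285.683°; wrapped into (−180°, 180°]: -74.317°.
Δφ = 28.267 − -8.673 = 36.940°.
a = sin²(Δφ/2) + cos φ₁ · cos φ₂ · sin²(Δλ/2) = 0.418028.
c = 2·atan2(√a, √(1−a)) = 1.40611 rad → d = 6371·c ≈ 8958.32 km.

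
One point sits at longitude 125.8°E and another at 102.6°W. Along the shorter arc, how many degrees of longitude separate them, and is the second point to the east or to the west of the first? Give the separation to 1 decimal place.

Raw difference: -102.6 − 125.8 = -228.4°.
Normalise into (−180°, 180°]: -228.4° + 360° = 131.6°.
Positive ⇒ the second point lies to the east; separation 131.6°.

131.6° east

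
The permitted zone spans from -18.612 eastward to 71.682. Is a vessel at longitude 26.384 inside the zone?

Band width going east from -18.612° to +71.682°: ((71.682 − -18.612) mod 360) = 90.294°.
Offset of +26.384° east of the west edge: ((26.384 − -18.612) mod 360) = 44.996°.
44.996° ≤ 90.294° ⇒ inside.

Yes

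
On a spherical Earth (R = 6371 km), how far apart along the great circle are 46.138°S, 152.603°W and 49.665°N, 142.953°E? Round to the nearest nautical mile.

Δλ = 142.953 − -152.603 = 295.556°; wrapped into (−180°, 180°]: -64.444°.
Δφ = 49.665 − -46.138 = 95.803°.
a = sin²(Δφ/2) + cos φ₁ · cos φ₂ · sin²(Δλ/2) = 0.678064.
c = 2·atan2(√a, √(1−a)) = 1.93492 rad → d = 6371·c ≈ 12327.36 km ≈ 6656.24 nmi.

6656 nmi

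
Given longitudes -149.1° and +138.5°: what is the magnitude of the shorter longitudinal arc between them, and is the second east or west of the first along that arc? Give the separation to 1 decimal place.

Raw difference: 138.5 − -149.1 = 287.6°.
Normalise into (−180°, 180°]: 287.6° − 360° = -72.4°.
Negative ⇒ the second point lies to the west; separation 72.4°.

72.4° west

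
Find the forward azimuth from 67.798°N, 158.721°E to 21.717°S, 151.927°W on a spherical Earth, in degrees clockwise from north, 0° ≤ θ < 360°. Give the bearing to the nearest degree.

Δλ = -151.927 − 158.721 = -310.648°; wrapped into (−180°, 180°]: 49.352°.
θ = atan2( sin Δλ · cos φ₂ , cos φ₁ · sin φ₂ − sin φ₁ · cos φ₂ · cos Δλ )
  = atan2(0.70487, -0.70013) = 134.806° → normalised to [0°, 360°): 134.806°.

135°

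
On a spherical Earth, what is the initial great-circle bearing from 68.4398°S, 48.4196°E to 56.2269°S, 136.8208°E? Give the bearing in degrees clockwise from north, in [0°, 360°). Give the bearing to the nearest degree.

118°

Δλ = 136.8208 − 48.4196 = 88.4012°.
θ = atan2( sin Δλ · cos φ₂ , cos φ₁ · sin φ₂ − sin φ₁ · cos φ₂ · cos Δλ )
  = atan2(0.55569, -0.29104) = 117.643° → normalised to [0°, 360°): 117.643°.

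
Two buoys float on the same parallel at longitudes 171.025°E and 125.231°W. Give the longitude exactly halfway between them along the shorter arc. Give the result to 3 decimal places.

157.103°W

Signed shortest Δλ from +171.025° to -125.231° is +63.744°.
Midpoint longitude = +171.025° + (+63.744°)/2 = +171.025° + 31.872° = +202.897°.
Normalise into (−180°, 180°]: -157.103°.
(The naïve average (+171.025 + -125.231)/2 = 22.897° is on the wrong side of the globe.)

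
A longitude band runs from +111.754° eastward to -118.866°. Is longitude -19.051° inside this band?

Band width going east from +111.754° to -118.866°: ((-118.866 − 111.754) mod 360) = 129.380°.
Offset of -19.051° east of the west edge: ((-19.051 − 111.754) mod 360) = 229.195°.
229.195° > 129.380° ⇒ outside.

No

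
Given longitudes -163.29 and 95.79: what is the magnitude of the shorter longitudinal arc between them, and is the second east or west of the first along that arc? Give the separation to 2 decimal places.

100.92° west

Raw difference: 95.79 − -163.29 = 259.08°.
Normalise into (−180°, 180°]: 259.08° − 360° = -100.92°.
Negative ⇒ the second point lies to the west; separation 100.92°.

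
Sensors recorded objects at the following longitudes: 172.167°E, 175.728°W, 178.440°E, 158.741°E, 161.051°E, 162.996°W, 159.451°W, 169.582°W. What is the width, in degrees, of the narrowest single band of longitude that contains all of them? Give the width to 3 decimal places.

Sort the longitudes: -175.728°, -169.582°, -162.996°, -159.451°, +158.741°, +161.051°, +172.167°, +178.440°.
Eastward gaps between consecutive values (wrapping around): 6.146°, 6.586°, 3.545°, 318.192°, 2.310°, 11.116°, 6.273°, 5.832°.
Largest gap = 318.192° ⇒ minimal covering band is its complement: 360° − 318.192° = 41.808°.
Band runs from +158.741° eastward to -159.451°, crossing the antimeridian.

41.808°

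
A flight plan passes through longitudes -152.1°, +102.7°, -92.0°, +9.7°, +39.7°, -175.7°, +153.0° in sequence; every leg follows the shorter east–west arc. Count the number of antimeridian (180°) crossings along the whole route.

Leg 1: -152.1° → +102.7°, shortest Δλ = -105.2° (west) — crosses 180°.
Leg 2: +102.7° → -92.0°, shortest Δλ = 165.3° (east) — crosses 180°.
Leg 3: -92.0° → +9.7°, shortest Δλ = 101.7° (east) — does not cross 180°.
Leg 4: +9.7° → +39.7°, shortest Δλ = 30.0° (east) — does not cross 180°.
Leg 5: +39.7° → -175.7°, shortest Δλ = 144.6° (east) — crosses 180°.
Leg 6: -175.7° → +153.0°, shortest Δλ = -31.3° (west) — crosses 180°.
Total crossings: 4.

4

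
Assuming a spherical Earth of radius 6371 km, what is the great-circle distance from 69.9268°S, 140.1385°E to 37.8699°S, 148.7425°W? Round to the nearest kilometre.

5379 km

Δλ = -148.7425 − 140.1385 = -288.8810°; wrapped into (−180°, 180°]: 71.1190°.
Δφ = -37.8699 − -69.9268 = 32.0569°.
a = sin²(Δφ/2) + cos φ₁ · cos φ₂ · sin²(Δλ/2) = 0.167871.
c = 2·atan2(√a, √(1−a)) = 0.84430 rad → d = 6371·c ≈ 5379.00 km.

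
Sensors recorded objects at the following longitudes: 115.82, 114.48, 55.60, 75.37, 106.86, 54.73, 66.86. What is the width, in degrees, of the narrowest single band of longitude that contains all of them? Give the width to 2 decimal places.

Sort the longitudes: +54.73°, +55.60°, +66.86°, +75.37°, +106.86°, +114.48°, +115.82°.
Eastward gaps between consecutive values (wrapping around): 0.87°, 11.26°, 8.51°, 31.49°, 7.62°, 1.34°, 298.91°.
Largest gap = 298.91° ⇒ minimal covering band is its complement: 360° − 298.91° = 61.09°.
Band runs from +54.73° eastward to +115.82°.

61.09°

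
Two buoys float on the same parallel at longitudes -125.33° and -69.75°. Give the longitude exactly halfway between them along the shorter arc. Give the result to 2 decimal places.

-97.54°

Signed shortest Δλ from -125.33° to -69.75° is +55.58°.
Midpoint longitude = -125.33° + (+55.58°)/2 = -125.33° + 27.79° = -97.54°.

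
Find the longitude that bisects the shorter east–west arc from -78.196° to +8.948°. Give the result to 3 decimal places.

-34.624°

Signed shortest Δλ from -78.196° to +8.948° is +87.144°.
Midpoint longitude = -78.196° + (+87.144°)/2 = -78.196° + 43.572° = -34.624°.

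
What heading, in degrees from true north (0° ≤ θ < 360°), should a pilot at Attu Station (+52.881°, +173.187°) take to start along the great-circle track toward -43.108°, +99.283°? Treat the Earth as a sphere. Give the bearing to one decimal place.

230.7°

Δλ = 99.283 − 173.187 = -73.904°.
θ = atan2( sin Δλ · cos φ₂ , cos φ₁ · sin φ₂ − sin φ₁ · cos φ₂ · cos Δλ )
  = atan2(-0.70145, -0.57380) = -129.284° → normalised to [0°, 360°): 230.716°.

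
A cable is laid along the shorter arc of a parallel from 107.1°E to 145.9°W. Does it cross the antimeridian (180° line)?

Yes

Naïve |-145.9 − 107.1| = 253.0° > 180°, so the shorter arc goes the other way round — across 180°.
Signed shortest Δλ = ((-145.9 − 107.1 + 180) mod 360) − 180 = 107.0°.
Going east by 107.0° from +107.1° passes through 180° before reaching -145.9°.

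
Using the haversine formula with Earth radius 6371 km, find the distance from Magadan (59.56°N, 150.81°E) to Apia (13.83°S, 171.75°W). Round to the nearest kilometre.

Δλ = -171.75 − 150.81 = -322.56°; wrapped into (−180°, 180°]: 37.44°.
Δφ = -13.83 − 59.56 = -73.39°.
a = sin²(Δφ/2) + cos φ₁ · cos φ₂ · sin²(Δλ/2) = 0.407745.
c = 2·atan2(√a, √(1−a)) = 1.38522 rad → d = 6371·c ≈ 8825.26 km.

8825 km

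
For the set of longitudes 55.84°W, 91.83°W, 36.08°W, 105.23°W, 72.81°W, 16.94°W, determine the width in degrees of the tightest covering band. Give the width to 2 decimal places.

88.29°

Sort the longitudes: -105.23°, -91.83°, -72.81°, -55.84°, -36.08°, -16.94°.
Eastward gaps between consecutive values (wrapping around): 13.40°, 19.02°, 16.97°, 19.76°, 19.14°, 271.71°.
Largest gap = 271.71° ⇒ minimal covering band is its complement: 360° − 271.71° = 88.29°.
Band runs from -105.23° eastward to -16.94°.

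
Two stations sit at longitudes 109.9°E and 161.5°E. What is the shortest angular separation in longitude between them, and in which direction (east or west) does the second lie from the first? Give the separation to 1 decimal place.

51.6° east

Raw difference: 161.5 − 109.9 = 51.6°.
Normalise into (−180°, 180°]: 51.6° stays 51.6°.
Positive ⇒ the second point lies to the east; separation 51.6°.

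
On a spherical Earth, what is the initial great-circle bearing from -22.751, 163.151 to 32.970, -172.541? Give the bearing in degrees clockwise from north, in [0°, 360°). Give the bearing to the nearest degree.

Δλ = -172.541 − 163.151 = -335.692°; wrapped into (−180°, 180°]: 24.308°.
θ = atan2( sin Δλ · cos φ₂ , cos φ₁ · sin φ₂ − sin φ₁ · cos φ₂ · cos Δλ )
  = atan2(0.34535, 0.79754) = 23.413° → normalised to [0°, 360°): 23.413°.

23°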